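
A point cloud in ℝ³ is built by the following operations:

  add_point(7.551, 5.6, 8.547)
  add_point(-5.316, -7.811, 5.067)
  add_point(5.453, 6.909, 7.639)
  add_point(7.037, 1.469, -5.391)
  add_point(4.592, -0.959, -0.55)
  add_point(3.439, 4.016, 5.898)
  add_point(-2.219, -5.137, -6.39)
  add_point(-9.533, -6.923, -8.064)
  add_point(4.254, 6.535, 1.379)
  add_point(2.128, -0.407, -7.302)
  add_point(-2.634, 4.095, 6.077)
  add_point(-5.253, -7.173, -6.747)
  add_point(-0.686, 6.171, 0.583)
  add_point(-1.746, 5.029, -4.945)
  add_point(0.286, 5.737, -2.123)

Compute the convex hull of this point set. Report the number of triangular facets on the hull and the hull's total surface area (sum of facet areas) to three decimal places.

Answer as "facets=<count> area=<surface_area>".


facets=24 area=717.053

Extreme-point indices: [0, 1, 2, 3, 4, 6, 7, 8, 9, 10, 11, 12, 13, 14] — 14 of 15 on the boundary.

Facet areas (half cross-product norm):
  f1: (p10, p1, p7) → 84.3308
  f2: (p10, p1, p0) → 60.2767
  f3: (p10, p2, p0) → 8.7977
  f4: (p11, p1, p7) → 25.3827
  f5: (p4, p1, p0) → 76.2087
  f6: (p4, p3, p0) → 32.8413
  f7: (p4, p11, p1) → 70.0694
  f8: (p8, p2, p0) → 7.4741
  f9: (p8, p3, p0) → 30.8380
  f10: (p6, p4, p3) → 29.3953
  f11: (p6, p4, p11) → 9.2634
  f12: (p12, p10, p2) → 26.1309
  f13: (p12, p8, p2) → 15.0343
  f14: (p9, p6, p3) → 11.2465
  f15: (p9, p11, p7) → 17.1182
  f16: (p9, p6, p11) → 3.9203
  f17: (p13, p8, p3) → 35.5769
  f18: (p13, p9, p3) → 19.6749
  f19: (p13, p9, p7) → 47.1908
  f20: (p13, p10, p7) → 80.6084
  f21: (p13, p12, p10) → 12.1488
  f22: (p14, p12, p8) → 7.1872
  f23: (p14, p13, p8) → 2.1285
  f24: (p14, p13, p12) → 4.2091
Σ area = 717.053

Euler: V−E+F = 14−36+24 = 2.


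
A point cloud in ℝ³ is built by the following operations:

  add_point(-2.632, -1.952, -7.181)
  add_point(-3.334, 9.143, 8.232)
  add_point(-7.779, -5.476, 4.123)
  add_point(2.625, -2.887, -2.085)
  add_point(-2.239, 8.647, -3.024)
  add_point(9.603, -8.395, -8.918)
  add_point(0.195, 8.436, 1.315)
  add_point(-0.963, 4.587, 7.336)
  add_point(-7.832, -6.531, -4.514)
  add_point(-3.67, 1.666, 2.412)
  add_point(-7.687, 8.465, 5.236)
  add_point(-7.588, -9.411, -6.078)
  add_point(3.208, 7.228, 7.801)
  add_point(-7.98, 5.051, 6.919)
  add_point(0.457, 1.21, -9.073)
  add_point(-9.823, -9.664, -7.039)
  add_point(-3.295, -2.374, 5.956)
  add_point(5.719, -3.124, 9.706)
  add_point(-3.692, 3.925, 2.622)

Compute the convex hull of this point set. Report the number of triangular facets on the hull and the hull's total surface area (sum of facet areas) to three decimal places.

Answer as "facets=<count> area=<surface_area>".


facets=20 area=1142.264

Extreme-point indices: [1, 2, 4, 5, 6, 10, 11, 12, 13, 14, 15, 17] — 12 of 19 on the boundary.

Per-facet area ½‖(b−a)×(c−a)‖:
  f1: (p11, p5, p15) → 11.5123
  f2: (p11, p17, p5) → 162.5226
  f3: (p2, p11, p15) → 12.3273
  f4: (p2, p11, p17) → 74.3764
  f5: (p14, p5, p15) → 100.0088
  f6: (p14, p4, p15) → 72.3659
  f7: (p14, p4, p5) → 45.8054
  f8: (p10, p4, p15) → 99.8990
  f9: (p10, p4, p1) → 26.3589
  f10: (p12, p17, p1) → 32.4323
  f11: (p12, p17, p5) → 105.8348
  f12: (p13, p17, p1) → 48.3697
  f13: (p13, p2, p17) → 78.3579
  f14: (p13, p10, p1) → 10.1434
  f15: (p13, p2, p15) → 54.2111
  f16: (p13, p10, p15) → 36.4005
  f17: (p6, p4, p1) → 16.2401
  f18: (p6, p12, p1) → 22.8273
  f19: (p6, p4, p5) → 53.6031
  f20: (p6, p12, p5) → 78.6669
Σ area = 1142.264

Euler characteristic 12−30+20 = 2 ✓


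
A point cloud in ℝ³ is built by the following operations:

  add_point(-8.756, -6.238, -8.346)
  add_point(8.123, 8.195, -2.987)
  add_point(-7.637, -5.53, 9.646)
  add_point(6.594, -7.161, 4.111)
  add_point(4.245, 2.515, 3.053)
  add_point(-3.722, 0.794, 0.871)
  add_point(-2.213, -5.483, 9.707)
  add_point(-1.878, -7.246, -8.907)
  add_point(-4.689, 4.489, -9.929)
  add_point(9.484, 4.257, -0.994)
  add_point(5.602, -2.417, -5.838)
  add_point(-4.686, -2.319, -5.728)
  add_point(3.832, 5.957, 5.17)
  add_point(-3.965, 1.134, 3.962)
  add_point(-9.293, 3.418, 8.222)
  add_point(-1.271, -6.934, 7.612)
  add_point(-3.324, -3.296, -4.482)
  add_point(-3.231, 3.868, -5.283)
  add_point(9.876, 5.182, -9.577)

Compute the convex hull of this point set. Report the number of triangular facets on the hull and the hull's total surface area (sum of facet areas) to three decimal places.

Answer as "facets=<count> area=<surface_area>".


13 of the 19 inputs are extreme points: [0, 1, 2, 3, 6, 7, 8, 9, 10, 12, 14, 15, 18].

Facet areas (half cross-product norm):
  f1: (p8, p7, p18) → 86.7467
  f2: (p12, p6, p14) → 71.4282
  f3: (p2, p6, p14) → 24.6048
  f4: (p10, p7, p18) → 34.3167
  f5: (p1, p8, p18) → 53.3335
  f6: (p1, p8, p14) → 137.4391
  f7: (p1, p12, p14) → 48.3825
  f8: (p15, p2, p6) → 6.9475
  f9: (p0, p8, p7) → 39.3615
  f10: (p0, p15, p7) → 57.5881
  f11: (p0, p15, p2) → 59.6860
  f12: (p0, p8, p14) → 104.5315
  f13: (p0, p2, p14) → 82.4085
  f14: (p3, p12, p6) → 66.0803
  f15: (p3, p15, p6) → 8.9484
  f16: (p3, p10, p18) → 39.5577
  f17: (p3, p10, p7) → 51.5643
  f18: (p3, p15, p7) → 66.0496
  f19: (p9, p1, p12) → 19.6800
  f20: (p9, p3, p12) → 52.9036
  f21: (p9, p1, p18) → 17.2074
  f22: (p9, p3, p18) → 48.0212
Σ area = 1176.787

Euler characteristic 13−33+22 = 2 ✓

facets=22 area=1176.787


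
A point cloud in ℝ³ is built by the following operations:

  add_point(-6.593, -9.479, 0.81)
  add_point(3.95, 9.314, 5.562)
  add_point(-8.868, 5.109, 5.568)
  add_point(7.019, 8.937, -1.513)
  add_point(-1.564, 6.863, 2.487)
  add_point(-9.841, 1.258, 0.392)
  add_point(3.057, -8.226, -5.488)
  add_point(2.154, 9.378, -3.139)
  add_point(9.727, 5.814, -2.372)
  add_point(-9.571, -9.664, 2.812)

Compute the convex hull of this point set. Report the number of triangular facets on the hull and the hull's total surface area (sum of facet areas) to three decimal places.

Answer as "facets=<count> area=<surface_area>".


facets=14 area=782.358

Hull vertices (9/10): indices [0, 1, 2, 3, 5, 6, 7, 8, 9].

Area of each hull facet:
  f1: (p1, p6, p8) → 80.6817
  f2: (p7, p6, p5) → 117.2201
  f3: (p7, p6, p8) → 66.6056
  f4: (p0, p6, p5) → 64.6089
  f5: (p0, p9, p5) → 19.8742
  f6: (p0, p1, p6) → 118.6665
  f7: (p0, p1, p9) → 37.5608
  f8: (p2, p9, p5) → 33.4420
  f9: (p2, p1, p9) → 95.0410
  f10: (p2, p7, p5) → 47.0472
  f11: (p2, p7, p1) → 58.8429
  f12: (p3, p1, p8) → 14.3207
  f13: (p3, p7, p8) → 8.6517
  f14: (p3, p7, p1) → 19.7947
Σ area = 782.358

Check V−E+F: 9 − 21 + 14 = 2.


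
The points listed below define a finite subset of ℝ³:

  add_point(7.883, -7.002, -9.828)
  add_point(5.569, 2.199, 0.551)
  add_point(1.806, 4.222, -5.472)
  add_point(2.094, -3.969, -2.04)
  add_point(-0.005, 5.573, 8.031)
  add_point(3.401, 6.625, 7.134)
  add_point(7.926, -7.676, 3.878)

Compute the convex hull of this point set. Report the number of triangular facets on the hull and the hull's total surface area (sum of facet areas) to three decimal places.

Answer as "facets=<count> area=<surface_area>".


Extreme-point indices: [0, 1, 2, 3, 4, 5, 6] — 7 of 7 on the boundary.

Per-facet area ½‖(b−a)×(c−a)‖:
  f1: (p5, p6, p4) → 28.1629
  f2: (p2, p5, p4) → 23.7088
  f3: (p3, p6, p4) → 63.5481
  f4: (p3, p0, p6) → 46.2466
  f5: (p3, p2, p4) → 58.2901
  f6: (p3, p2, p0) → 45.1691
  f7: (p1, p2, p5) → 28.1941
  f8: (p1, p2, p0) → 48.8467
  f9: (p1, p5, p6) → 41.8162
  f10: (p1, p0, p6) → 68.4699
Σ area = 452.453

Check V−E+F: 7 − 15 + 10 = 2.

facets=10 area=452.453


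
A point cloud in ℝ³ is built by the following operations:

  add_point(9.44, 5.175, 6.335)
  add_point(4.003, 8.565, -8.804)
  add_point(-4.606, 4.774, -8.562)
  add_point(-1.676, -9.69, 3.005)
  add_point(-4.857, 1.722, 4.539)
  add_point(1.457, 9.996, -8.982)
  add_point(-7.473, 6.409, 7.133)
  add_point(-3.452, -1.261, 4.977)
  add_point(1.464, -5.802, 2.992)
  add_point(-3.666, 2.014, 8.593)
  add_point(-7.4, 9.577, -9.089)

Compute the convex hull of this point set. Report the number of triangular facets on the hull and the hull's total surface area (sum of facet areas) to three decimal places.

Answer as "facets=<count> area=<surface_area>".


facets=14 area=840.548

Extreme-point indices: [0, 1, 2, 3, 5, 6, 8, 9, 10] — 9 of 11 on the boundary.

Triangle areas on the boundary:
  f1: (p10, p3, p6) → 145.2357
  f2: (p9, p0, p6) → 37.5706
  f3: (p9, p3, p6) → 30.0064
  f4: (p9, p3, p0) → 89.6776
  f5: (p5, p0, p6) → 137.9383
  f6: (p5, p10, p6) → 73.2840
  f7: (p5, p1, p0) → 21.5420
  f8: (p5, p1, p10) → 6.9024
  f9: (p8, p3, p0) → 8.6168
  f10: (p8, p1, p0) → 111.3022
  f11: (p8, p1, p3) → 34.2698
  f12: (p2, p10, p3) → 31.3786
  f13: (p2, p1, p3) → 86.7195
  f14: (p2, p1, p10) → 26.1044
Σ area = 840.548

Check V−E+F: 9 − 21 + 14 = 2.


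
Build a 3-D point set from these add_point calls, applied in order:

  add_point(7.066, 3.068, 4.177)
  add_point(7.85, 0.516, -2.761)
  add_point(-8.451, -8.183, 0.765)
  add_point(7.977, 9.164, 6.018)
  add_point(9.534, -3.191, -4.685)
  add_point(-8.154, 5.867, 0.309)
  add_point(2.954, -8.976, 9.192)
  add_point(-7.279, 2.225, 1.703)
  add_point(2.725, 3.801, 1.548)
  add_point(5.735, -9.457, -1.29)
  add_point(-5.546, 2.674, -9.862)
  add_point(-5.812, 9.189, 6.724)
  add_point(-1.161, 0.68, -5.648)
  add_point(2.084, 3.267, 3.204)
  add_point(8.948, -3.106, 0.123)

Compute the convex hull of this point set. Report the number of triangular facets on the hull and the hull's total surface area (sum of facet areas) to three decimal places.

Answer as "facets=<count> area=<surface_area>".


Extreme-point indices: [1, 2, 3, 4, 5, 6, 9, 10, 11, 14] — 10 of 15 on the boundary.

Triangle areas on the boundary:
  f1: (p6, p11, p2) → 127.4911
  f2: (p5, p11, p2) → 48.5452
  f3: (p5, p10, p2) → 74.5919
  f4: (p5, p10, p11) → 22.8142
  f5: (p1, p10, p4) → 33.4318
  f6: (p9, p6, p2) → 71.7769
  f7: (p9, p10, p2) → 108.5391
  f8: (p9, p10, p4) → 68.5829
  f9: (p3, p6, p11) → 126.8984
  f10: (p3, p10, p11) → 122.7869
  f11: (p3, p1, p10) → 91.5978
  f12: (p3, p1, p4) → 13.2744
  f13: (p14, p3, p4) → 29.4679
  f14: (p14, p3, p6) → 84.0607
  f15: (p14, p9, p4) → 17.3636
  f16: (p14, p9, p6) → 39.1312
Σ area = 1080.354

Check V−E+F: 10 − 24 + 16 = 2.

facets=16 area=1080.354


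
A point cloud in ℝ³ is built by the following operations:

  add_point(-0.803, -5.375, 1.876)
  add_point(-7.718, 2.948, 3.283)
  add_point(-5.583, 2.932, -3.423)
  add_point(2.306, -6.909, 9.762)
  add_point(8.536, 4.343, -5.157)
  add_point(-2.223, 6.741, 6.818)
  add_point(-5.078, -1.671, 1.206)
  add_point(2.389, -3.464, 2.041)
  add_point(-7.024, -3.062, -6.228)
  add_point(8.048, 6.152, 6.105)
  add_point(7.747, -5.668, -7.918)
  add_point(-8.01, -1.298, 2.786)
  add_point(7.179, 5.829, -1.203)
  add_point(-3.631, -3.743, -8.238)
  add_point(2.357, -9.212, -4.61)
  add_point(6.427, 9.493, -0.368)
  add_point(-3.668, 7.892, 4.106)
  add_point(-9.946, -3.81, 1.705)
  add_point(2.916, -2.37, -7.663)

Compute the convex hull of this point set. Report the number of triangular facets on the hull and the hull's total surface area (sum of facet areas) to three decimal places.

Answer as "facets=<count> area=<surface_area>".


Extreme-point indices: [1, 2, 3, 4, 5, 8, 9, 10, 13, 14, 15, 16, 17, 18] — 14 of 19 on the boundary.

Per-facet area ½‖(b−a)×(c−a)‖:
  f1: (p3, p14, p17) → 94.7618
  f2: (p9, p5, p3) → 71.0043
  f3: (p10, p13, p14) → 32.1997
  f4: (p10, p3, p14) → 48.8921
  f5: (p10, p9, p4) → 54.2090
  f6: (p10, p9, p3) → 124.4971
  f7: (p2, p13, p4) → 58.9895
  f8: (p15, p9, p4) → 26.8994
  f9: (p15, p9, p5) → 37.8367
  f10: (p15, p2, p4) → 50.1637
  f11: (p18, p13, p4) → 19.2785
  f12: (p18, p10, p4) → 26.5693
  f13: (p18, p10, p13) → 14.3075
  f14: (p1, p2, p17) → 25.4755
  f15: (p1, p3, p17) → 53.7815
  f16: (p1, p5, p3) → 54.8380
  f17: (p8, p2, p17) → 27.9302
  f18: (p8, p2, p13) → 13.3358
  f19: (p8, p14, p17) → 47.8338
  f20: (p8, p13, p14) → 15.6812
  f21: (p16, p15, p5) → 18.3037
  f22: (p16, p15, p2) → 51.3196
  f23: (p16, p1, p5) → 10.5045
  f24: (p16, p1, p2) → 22.6235
Σ area = 1001.236

Euler: V−E+F = 14−36+24 = 2.

facets=24 area=1001.236


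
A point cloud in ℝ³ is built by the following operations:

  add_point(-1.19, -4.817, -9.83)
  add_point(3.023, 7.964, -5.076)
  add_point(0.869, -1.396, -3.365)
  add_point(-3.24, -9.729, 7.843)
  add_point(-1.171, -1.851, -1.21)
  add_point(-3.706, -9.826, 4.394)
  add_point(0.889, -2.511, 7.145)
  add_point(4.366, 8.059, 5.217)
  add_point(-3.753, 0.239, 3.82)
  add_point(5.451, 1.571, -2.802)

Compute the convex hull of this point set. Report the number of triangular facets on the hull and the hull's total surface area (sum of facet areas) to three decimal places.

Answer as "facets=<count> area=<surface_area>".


Extreme-point indices: [0, 1, 3, 5, 6, 7, 8, 9] — 8 of 10 on the boundary.

Per-facet area ½‖(b−a)×(c−a)‖:
  f1: (p0, p5, p8) → 71.3071
  f2: (p0, p5, p9) → 84.8006
  f3: (p1, p0, p8) → 87.1877
  f4: (p1, p0, p9) → 41.5300
  f5: (p7, p1, p8) → 57.5019
  f6: (p7, p1, p9) → 35.0625
  f7: (p6, p7, p9) → 53.1140
  f8: (p3, p5, p9) → 26.6485
  f9: (p3, p6, p9) → 40.1486
  f10: (p3, p5, p8) → 17.5428
  f11: (p3, p7, p8) → 50.7333
  f12: (p3, p6, p7) → 10.2145
Σ area = 575.792

Euler characteristic 8−18+12 = 2 ✓

facets=12 area=575.792


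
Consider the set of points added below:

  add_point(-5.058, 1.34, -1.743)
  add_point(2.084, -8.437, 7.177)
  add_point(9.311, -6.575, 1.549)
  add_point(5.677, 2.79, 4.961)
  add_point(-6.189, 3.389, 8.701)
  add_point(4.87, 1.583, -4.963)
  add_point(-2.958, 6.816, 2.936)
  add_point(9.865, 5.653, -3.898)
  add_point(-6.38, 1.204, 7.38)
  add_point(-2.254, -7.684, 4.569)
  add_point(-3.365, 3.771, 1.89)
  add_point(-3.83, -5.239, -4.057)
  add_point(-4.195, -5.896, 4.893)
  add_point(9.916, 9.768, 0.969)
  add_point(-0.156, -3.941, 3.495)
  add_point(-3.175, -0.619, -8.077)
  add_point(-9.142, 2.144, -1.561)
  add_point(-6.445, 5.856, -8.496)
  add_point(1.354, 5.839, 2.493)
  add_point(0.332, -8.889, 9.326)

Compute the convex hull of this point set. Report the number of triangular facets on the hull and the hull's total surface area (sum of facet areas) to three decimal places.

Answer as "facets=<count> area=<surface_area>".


facets=28 area=994.383

Points on the hull: [1, 2, 3, 4, 5, 6, 7, 8, 9, 11, 12, 13, 15, 16, 17, 19] (16 of 20).

Area of each hull facet:
  f1: (p4, p17, p16) → 33.7645
  f2: (p11, p17, p16) → 39.1572
  f3: (p7, p17, p13) → 52.8356
  f4: (p7, p2, p13) → 40.9994
  f5: (p8, p4, p16) → 10.8870
  f6: (p8, p4, p19) → 12.8134
  f7: (p3, p4, p13) → 47.6649
  f8: (p3, p4, p19) → 76.2522
  f9: (p3, p2, p13) → 44.6571
  f10: (p3, p2, p19) → 61.3968
  f11: (p6, p17, p13) → 79.0582
  f12: (p6, p4, p13) → 38.4282
  f13: (p6, p4, p17) → 36.5066
  f14: (p12, p11, p16) → 41.2263
  f15: (p12, p8, p16) → 36.5294
  f16: (p12, p8, p19) → 25.5379
  f17: (p1, p2, p19) → 2.9275
  f18: (p1, p11, p2) → 59.7428
  f19: (p5, p7, p2) → 36.9847
  f20: (p9, p12, p19) → 6.8152
  f21: (p9, p12, p11) → 11.8780
  f22: (p9, p1, p19) → 7.1402
  f23: (p9, p1, p11) → 17.3079
  f24: (p15, p11, p2) → 43.0304
  f25: (p15, p5, p2) → 46.7790
  f26: (p15, p11, p17) → 16.8446
  f27: (p15, p7, p17) → 54.6848
  f28: (p15, p5, p7) → 12.5330
Σ area = 994.383

Euler characteristic 16−42+28 = 2 ✓


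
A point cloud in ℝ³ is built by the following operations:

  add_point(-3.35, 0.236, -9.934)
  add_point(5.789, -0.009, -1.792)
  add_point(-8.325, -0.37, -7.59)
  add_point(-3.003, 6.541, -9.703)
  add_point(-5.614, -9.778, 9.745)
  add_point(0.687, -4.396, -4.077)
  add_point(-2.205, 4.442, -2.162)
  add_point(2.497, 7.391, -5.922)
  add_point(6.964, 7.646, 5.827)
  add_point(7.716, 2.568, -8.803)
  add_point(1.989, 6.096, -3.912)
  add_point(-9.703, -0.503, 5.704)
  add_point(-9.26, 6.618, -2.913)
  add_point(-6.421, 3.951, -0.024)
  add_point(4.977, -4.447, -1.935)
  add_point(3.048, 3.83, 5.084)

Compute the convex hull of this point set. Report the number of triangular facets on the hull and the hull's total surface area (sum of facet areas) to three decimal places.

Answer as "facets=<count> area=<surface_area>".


Hull vertices (11/16): indices [0, 2, 3, 4, 5, 7, 8, 9, 11, 12, 14].

Facet areas (half cross-product norm):
  f1: (p8, p4, p11) → 101.1667
  f2: (p2, p4, p11) → 68.6294
  f3: (p5, p2, p4) → 84.1537
  f4: (p0, p5, p9) → 43.7835
  f5: (p0, p5, p2) → 23.4160
  f6: (p0, p3, p9) → 34.6550
  f7: (p0, p3, p2) → 17.3002
  f8: (p14, p5, p4) → 38.6135
  f9: (p14, p8, p4) → 120.6928
  f10: (p14, p5, p9) → 24.3810
  f11: (p14, p8, p9) → 71.5789
  f12: (p7, p8, p9) → 47.8417
  f13: (p7, p3, p9) → 24.8684
  f14: (p12, p8, p11) → 98.6652
  f15: (p12, p2, p11) → 47.1090
  f16: (p12, p3, p2) → 34.0878
  f17: (p12, p7, p8) → 75.9473
  f18: (p12, p7, p3) → 30.7585
Σ area = 987.649

Euler characteristic 11−27+18 = 2 ✓

facets=18 area=987.649


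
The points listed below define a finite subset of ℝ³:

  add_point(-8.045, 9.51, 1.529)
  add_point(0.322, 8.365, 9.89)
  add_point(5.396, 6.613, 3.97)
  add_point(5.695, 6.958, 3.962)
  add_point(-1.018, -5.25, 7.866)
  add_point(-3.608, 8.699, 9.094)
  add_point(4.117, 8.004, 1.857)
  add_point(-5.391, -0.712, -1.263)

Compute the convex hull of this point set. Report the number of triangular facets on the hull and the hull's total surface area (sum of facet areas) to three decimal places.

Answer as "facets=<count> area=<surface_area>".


7 of the 8 inputs are extreme points: [0, 1, 3, 4, 5, 6, 7].

Triangle areas on the boundary:
  f1: (p1, p4, p3) → 54.8804
  f2: (p7, p4, p0) → 58.3682
  f3: (p7, p4, p3) → 74.0871
  f4: (p5, p4, p0) → 62.3471
  f5: (p5, p1, p0) → 13.1607
  f6: (p5, p1, p4) → 27.7988
  f7: (p6, p7, p0) → 62.7448
  f8: (p6, p7, p3) → 17.7230
  f9: (p6, p1, p0) → 49.8511
  f10: (p6, p1, p3) → 11.4295
Σ area = 432.391

Euler: V−E+F = 7−15+10 = 2.

facets=10 area=432.391


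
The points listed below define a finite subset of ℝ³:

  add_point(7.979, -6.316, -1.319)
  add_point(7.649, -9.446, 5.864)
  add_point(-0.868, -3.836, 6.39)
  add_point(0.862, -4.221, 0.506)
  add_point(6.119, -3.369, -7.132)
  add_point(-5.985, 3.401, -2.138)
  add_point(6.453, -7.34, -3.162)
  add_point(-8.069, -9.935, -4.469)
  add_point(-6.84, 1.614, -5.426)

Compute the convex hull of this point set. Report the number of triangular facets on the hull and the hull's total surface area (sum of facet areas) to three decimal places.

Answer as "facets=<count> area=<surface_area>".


Hull vertices (8/9): indices [0, 1, 2, 4, 5, 6, 7, 8].

Facet areas (half cross-product norm):
  f1: (p2, p5, p7) → 77.5126
  f2: (p2, p5, p0) → 73.7491
  f3: (p1, p2, p7) → 72.6746
  f4: (p1, p2, p0) → 39.6658
  f5: (p4, p5, p0) → 49.4983
  f6: (p6, p4, p7) → 41.6528
  f7: (p6, p4, p0) → 7.0745
  f8: (p6, p1, p7) → 68.1788
  f9: (p6, p1, p0) → 9.0248
  f10: (p8, p5, p7) → 20.3551
  f11: (p8, p4, p7) → 79.0171
  f12: (p8, p4, p5) → 26.7935
Σ area = 565.197

Euler: V−E+F = 8−18+12 = 2.

facets=12 area=565.197


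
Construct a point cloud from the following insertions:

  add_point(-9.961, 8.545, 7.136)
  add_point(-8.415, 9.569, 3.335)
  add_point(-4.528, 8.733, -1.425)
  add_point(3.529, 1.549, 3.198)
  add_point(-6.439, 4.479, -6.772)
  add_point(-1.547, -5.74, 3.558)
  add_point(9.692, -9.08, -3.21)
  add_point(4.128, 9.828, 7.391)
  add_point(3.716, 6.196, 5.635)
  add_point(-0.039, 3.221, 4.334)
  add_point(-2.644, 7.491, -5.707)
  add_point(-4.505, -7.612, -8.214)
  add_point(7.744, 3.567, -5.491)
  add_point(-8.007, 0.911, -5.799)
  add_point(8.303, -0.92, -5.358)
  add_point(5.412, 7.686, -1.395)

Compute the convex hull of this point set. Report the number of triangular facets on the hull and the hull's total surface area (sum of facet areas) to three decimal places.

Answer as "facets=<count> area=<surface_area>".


Extreme-point indices: [0, 1, 2, 4, 5, 6, 7, 10, 11, 12, 13, 14, 15] — 13 of 16 on the boundary.

Per-facet area ½‖(b−a)×(c−a)‖:
  f1: (p5, p7, p0) → 109.2371
  f2: (p5, p7, p6) → 114.9067
  f3: (p5, p11, p0) → 101.8026
  f4: (p5, p11, p6) → 78.8498
  f5: (p13, p11, p0) → 50.4410
  f6: (p12, p7, p6) → 91.7008
  f7: (p4, p13, p11) → 15.4497
  f8: (p4, p12, p11) → 86.0435
  f9: (p4, p12, p10) → 23.7743
  f10: (p15, p12, p7) → 15.6817
  f11: (p15, p12, p10) → 28.6040
  f12: (p15, p2, p7) → 45.0484
  f13: (p15, p2, p10) → 22.0480
  f14: (p14, p11, p6) → 61.0869
  f15: (p14, p12, p6) → 4.3868
  f16: (p14, p12, p11) → 31.3630
  f17: (p1, p13, p0) → 23.1011
  f18: (p1, p4, p13) → 22.9240
  f19: (p1, p7, p0) → 27.8005
  f20: (p1, p2, p7) → 38.1854
  f21: (p1, p2, p10) → 4.3285
  f22: (p1, p4, p10) → 26.9333
Σ area = 1023.697

Euler characteristic 13−33+22 = 2 ✓

facets=22 area=1023.697


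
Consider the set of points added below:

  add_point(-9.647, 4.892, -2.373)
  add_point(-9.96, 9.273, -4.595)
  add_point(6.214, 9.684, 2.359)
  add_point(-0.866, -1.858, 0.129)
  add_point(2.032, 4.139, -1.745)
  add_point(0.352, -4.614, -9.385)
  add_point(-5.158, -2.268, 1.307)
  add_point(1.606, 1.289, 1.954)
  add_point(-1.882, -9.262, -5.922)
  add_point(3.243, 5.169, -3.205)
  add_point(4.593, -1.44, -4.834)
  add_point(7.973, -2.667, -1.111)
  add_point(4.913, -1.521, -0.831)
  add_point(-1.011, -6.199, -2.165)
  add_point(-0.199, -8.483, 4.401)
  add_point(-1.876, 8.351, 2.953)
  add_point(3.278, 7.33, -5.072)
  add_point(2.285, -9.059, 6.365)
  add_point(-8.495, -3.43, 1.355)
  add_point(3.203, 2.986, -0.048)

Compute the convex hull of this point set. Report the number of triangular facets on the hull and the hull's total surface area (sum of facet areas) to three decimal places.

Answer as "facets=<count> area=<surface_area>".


facets=20 area=893.958

12 of the 20 inputs are extreme points: [0, 1, 2, 5, 8, 10, 11, 14, 15, 16, 17, 18].

Triangle areas on the boundary:
  f1: (p17, p8, p11) → 65.7030
  f2: (p2, p17, p11) → 70.3544
  f3: (p5, p8, p1) → 54.3345
  f4: (p5, p8, p11) → 35.4344
  f5: (p16, p2, p1) → 53.5979
  f6: (p16, p5, p1) → 86.9753
  f7: (p16, p2, p11) → 47.8653
  f8: (p0, p8, p1) → 29.2471
  f9: (p0, p18, p8) → 50.4955
  f10: (p14, p17, p8) → 11.8666
  f11: (p14, p18, p8) → 49.1946
  f12: (p14, p18, p17) → 7.1296
  f13: (p15, p2, p17) → 74.7815
  f14: (p15, p18, p17) → 89.2481
  f15: (p15, p0, p18) → 46.1217
  f16: (p15, p2, p1) → 34.5009
  f17: (p15, p0, p1) → 24.6956
  f18: (p10, p5, p11) → 11.7981
  f19: (p10, p16, p11) → 21.5026
  f20: (p10, p16, p5) → 29.1113
Σ area = 893.958

Euler characteristic 12−30+20 = 2 ✓


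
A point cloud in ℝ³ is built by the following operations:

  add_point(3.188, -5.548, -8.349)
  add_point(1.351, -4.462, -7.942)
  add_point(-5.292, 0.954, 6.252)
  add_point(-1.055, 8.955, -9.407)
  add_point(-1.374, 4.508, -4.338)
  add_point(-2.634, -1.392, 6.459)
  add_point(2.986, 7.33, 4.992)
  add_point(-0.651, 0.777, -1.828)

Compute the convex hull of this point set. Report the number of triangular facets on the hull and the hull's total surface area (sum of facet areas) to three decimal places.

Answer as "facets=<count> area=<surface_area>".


Extreme-point indices: [0, 1, 2, 3, 5, 6] — 6 of 8 on the boundary.

Triangle areas on the boundary:
  f1: (p6, p3, p2) → 79.1235
  f2: (p6, p5, p2) → 18.3774
  f3: (p6, p3, p0) → 110.4501
  f4: (p6, p5, p0) → 85.6832
  f5: (p1, p3, p2) → 108.4774
  f6: (p1, p3, p0) → 11.7122
  f7: (p1, p5, p2) → 26.0537
  f8: (p1, p5, p0) → 14.3654
Σ area = 454.243

Euler characteristic 6−12+8 = 2 ✓

facets=8 area=454.243


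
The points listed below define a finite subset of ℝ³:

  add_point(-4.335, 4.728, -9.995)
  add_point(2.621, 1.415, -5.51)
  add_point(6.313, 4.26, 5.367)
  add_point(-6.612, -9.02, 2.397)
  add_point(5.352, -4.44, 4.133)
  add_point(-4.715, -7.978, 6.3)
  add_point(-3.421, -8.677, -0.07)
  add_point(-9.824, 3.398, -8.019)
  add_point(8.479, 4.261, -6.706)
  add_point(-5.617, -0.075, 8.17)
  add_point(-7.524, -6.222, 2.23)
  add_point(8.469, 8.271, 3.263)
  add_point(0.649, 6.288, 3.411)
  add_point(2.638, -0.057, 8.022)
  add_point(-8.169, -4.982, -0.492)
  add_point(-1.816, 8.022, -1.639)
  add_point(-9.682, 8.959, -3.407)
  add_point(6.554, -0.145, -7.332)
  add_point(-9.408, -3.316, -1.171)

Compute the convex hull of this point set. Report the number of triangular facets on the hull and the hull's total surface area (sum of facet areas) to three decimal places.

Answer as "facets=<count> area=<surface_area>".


facets=28 area=1015.329

Hull vertices (16/19): indices [0, 2, 3, 4, 5, 6, 7, 8, 9, 10, 11, 12, 13, 16, 17, 18].

Per-facet area ½‖(b−a)×(c−a)‖:
  f1: (p17, p4, p8) → 28.9841
  f2: (p0, p17, p8) → 29.6281
  f3: (p0, p16, p7) → 21.6135
  f4: (p0, p16, p8) → 57.8113
  f5: (p6, p3, p7) → 31.9585
  f6: (p6, p0, p7) → 47.2729
  f7: (p6, p0, p17) → 88.5241
  f8: (p6, p17, p4) → 64.5368
  f9: (p6, p5, p3) → 8.8885
  f10: (p6, p5, p4) → 33.4435
  f11: (p11, p16, p8) → 98.9850
  f12: (p11, p4, p8) → 67.2267
  f13: (p18, p16, p9) → 65.4702
  f14: (p18, p3, p7) → 14.2222
  f15: (p18, p16, p7) → 34.5652
  f16: (p13, p5, p9) → 33.5184
  f17: (p13, p5, p4) → 33.6683
  f18: (p13, p11, p9) → 39.3365
  f19: (p12, p16, p9) → 63.6115
  f20: (p12, p11, p9) → 26.3759
  f21: (p12, p11, p16) → 34.9717
  f22: (p10, p18, p3) → 4.9039
  f23: (p10, p18, p9) → 21.0481
  f24: (p10, p5, p3) → 6.5721
  f25: (p10, p5, p9) → 20.9837
  f26: (p2, p11, p4) → 14.0070
  f27: (p2, p13, p4) → 20.2015
  f28: (p2, p13, p11) → 3.0001
Σ area = 1015.329

Euler characteristic 16−42+28 = 2 ✓


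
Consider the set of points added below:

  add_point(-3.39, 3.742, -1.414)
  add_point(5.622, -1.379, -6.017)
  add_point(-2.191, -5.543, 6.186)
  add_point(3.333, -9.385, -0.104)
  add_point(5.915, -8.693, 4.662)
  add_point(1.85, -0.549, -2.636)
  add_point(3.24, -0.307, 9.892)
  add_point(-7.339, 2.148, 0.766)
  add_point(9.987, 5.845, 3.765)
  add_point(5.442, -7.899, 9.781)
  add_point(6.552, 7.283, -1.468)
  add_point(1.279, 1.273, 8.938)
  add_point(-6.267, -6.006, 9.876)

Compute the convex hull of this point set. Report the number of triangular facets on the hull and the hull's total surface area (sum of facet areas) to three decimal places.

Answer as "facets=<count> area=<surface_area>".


facets=18 area=759.305

Hull vertices (11/13): indices [0, 1, 3, 4, 6, 7, 8, 9, 10, 11, 12].

Area of each hull facet:
  f1: (p12, p3, p7) → 83.3481
  f2: (p1, p3, p7) → 73.9792
  f3: (p11, p6, p8) → 14.7596
  f4: (p11, p12, p7) → 57.2570
  f5: (p11, p12, p6) → 14.1227
  f6: (p9, p12, p3) → 59.6772
  f7: (p9, p12, p6) → 42.3675
  f8: (p9, p6, p8) → 40.5748
  f9: (p10, p1, p8) → 30.7119
  f10: (p10, p11, p7) → 74.8505
  f11: (p10, p11, p8) → 35.6381
  f12: (p4, p1, p8) → 79.3436
  f13: (p4, p9, p8) → 39.2557
  f14: (p4, p1, p3) → 26.6199
  f15: (p4, p9, p3) → 7.8275
  f16: (p0, p1, p7) → 19.6263
  f17: (p0, p10, p7) → 11.4268
  f18: (p0, p10, p1) → 47.9182
Σ area = 759.305

Euler: V−E+F = 11−27+18 = 2.


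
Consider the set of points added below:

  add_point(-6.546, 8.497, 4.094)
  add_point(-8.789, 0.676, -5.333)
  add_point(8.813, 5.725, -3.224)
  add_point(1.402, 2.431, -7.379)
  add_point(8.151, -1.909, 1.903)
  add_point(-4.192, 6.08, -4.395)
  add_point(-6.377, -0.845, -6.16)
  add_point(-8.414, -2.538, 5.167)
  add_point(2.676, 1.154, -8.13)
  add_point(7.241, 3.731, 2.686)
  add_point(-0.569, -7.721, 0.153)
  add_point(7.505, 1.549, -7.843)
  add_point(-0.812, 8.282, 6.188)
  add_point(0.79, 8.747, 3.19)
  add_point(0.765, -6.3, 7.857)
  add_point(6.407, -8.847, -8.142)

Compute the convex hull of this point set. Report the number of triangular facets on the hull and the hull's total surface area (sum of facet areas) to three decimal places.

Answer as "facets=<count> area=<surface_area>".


facets=28 area=952.500

Extreme-point indices: [0, 1, 2, 3, 4, 5, 6, 7, 8, 9, 10, 11, 12, 13, 14, 15] — 16 of 16 on the boundary.

Per-facet area ½‖(b−a)×(c−a)‖:
  f1: (p10, p14, p15) → 32.9399
  f2: (p4, p15, p2) → 56.8336
  f3: (p4, p14, p15) → 63.9313
  f4: (p7, p0, p1) → 57.3182
  f5: (p7, p10, p1) → 56.1592
  f6: (p7, p10, p14) → 38.4330
  f7: (p6, p8, p1) → 9.6790
  f8: (p6, p8, p15) → 50.1124
  f9: (p6, p10, p1) → 13.1817
  f10: (p6, p10, p15) → 59.8638
  f11: (p11, p15, p2) → 23.9302
  f12: (p11, p8, p15) → 24.9319
  f13: (p5, p11, p2) → 40.2166
  f14: (p5, p0, p1) → 32.2864
  f15: (p12, p7, p14) → 66.2770
  f16: (p12, p7, p0) → 34.2027
  f17: (p3, p11, p8) → 3.8868
  f18: (p3, p5, p11) → 11.6755
  f19: (p3, p8, p1) → 8.2686
  f20: (p3, p5, p1) → 26.1268
  f21: (p9, p4, p14) → 29.3884
  f22: (p9, p12, p14) → 63.1591
  f23: (p9, p4, p2) → 18.3633
  f24: (p13, p12, p0) → 10.3836
  f25: (p13, p5, p2) → 49.9403
  f26: (p13, p5, p0) → 31.5113
  f27: (p13, p9, p2) → 26.2852
  f28: (p13, p9, p12) → 13.2144
Σ area = 952.500

Euler characteristic 16−42+28 = 2 ✓


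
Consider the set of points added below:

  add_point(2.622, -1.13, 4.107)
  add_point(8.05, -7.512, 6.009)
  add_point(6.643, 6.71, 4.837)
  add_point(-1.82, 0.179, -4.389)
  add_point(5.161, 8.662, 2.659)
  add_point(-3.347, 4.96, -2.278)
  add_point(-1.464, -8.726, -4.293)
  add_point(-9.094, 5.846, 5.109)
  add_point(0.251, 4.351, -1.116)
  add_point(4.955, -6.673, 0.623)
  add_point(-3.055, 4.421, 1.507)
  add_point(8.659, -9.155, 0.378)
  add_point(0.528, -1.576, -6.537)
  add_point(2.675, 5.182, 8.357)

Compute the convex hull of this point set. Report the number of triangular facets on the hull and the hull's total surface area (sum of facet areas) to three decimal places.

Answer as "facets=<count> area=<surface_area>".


facets=16 area=724.020

Hull vertices (10/14): indices [1, 2, 3, 4, 5, 6, 7, 11, 12, 13].

Per-facet area ½‖(b−a)×(c−a)‖:
  f1: (p12, p4, p11) → 94.3043
  f2: (p6, p12, p11) → 43.1294
  f3: (p13, p4, p7) → 43.3505
  f4: (p5, p4, p7) → 49.1918
  f5: (p5, p12, p4) → 45.3631
  f6: (p1, p13, p7) → 79.2616
  f7: (p1, p6, p7) → 131.6783
  f8: (p1, p6, p11) → 31.4305
  f9: (p3, p6, p12) → 14.0070
  f10: (p3, p5, p12) → 5.4530
  f11: (p3, p6, p7) → 52.9179
  f12: (p3, p5, p7) → 21.2241
  f13: (p2, p13, p4) → 8.7296
  f14: (p2, p1, p13) → 38.2564
  f15: (p2, p4, p11) → 24.3694
  f16: (p2, p1, p11) → 41.3536
Σ area = 724.020

Euler: V−E+F = 10−24+16 = 2.


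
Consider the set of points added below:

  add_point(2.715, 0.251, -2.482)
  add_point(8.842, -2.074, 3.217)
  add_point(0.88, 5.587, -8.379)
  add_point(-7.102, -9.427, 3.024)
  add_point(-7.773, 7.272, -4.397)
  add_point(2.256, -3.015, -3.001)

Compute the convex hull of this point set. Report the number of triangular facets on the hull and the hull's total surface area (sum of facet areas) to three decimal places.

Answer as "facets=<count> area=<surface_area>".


Hull vertices (5/6): indices [1, 2, 3, 4, 5].

Per-facet area ½‖(b−a)×(c−a)‖:
  f1: (p3, p1, p4) → 150.7057
  f2: (p2, p1, p4) → 75.3925
  f3: (p2, p3, p4) → 88.4144
  f4: (p5, p3, p1) → 56.5005
  f5: (p5, p2, p1) → 43.3227
  f6: (p5, p2, p3) → 54.1179
Σ area = 468.454

Check V−E+F: 5 − 9 + 6 = 2.

facets=6 area=468.454


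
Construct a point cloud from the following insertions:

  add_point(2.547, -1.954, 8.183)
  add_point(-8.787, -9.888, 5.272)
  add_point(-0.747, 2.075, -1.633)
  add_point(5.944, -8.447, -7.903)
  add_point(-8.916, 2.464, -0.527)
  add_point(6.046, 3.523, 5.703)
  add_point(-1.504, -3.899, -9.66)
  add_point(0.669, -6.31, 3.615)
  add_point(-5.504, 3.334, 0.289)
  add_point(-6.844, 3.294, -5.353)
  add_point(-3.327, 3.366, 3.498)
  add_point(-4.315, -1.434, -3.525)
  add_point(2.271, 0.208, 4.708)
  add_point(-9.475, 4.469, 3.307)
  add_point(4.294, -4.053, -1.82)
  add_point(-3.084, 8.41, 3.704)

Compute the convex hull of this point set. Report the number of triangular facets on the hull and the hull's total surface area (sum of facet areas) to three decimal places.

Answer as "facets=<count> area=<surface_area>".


10 of the 16 inputs are extreme points: [0, 1, 3, 4, 5, 6, 7, 9, 13, 15].

Per-facet area ½‖(b−a)×(c−a)‖:
  f1: (p3, p6, p5) → 79.2755
  f2: (p3, p6, p1) → 78.6029
  f3: (p0, p1, p13) → 89.4266
  f4: (p0, p3, p5) → 60.9449
  f5: (p15, p6, p5) → 93.1483
  f6: (p15, p0, p13) → 47.4071
  f7: (p15, p0, p5) → 36.6836
  f8: (p7, p3, p1) → 58.2342
  f9: (p7, p0, p1) → 31.1759
  f10: (p7, p0, p3) → 33.3635
  f11: (p9, p15, p13) → 34.0320
  f12: (p9, p15, p6) → 47.3869
  f13: (p9, p6, p1) → 82.4619
  f14: (p4, p1, p13) → 29.7376
  f15: (p4, p9, p13) → 7.3176
  f16: (p4, p9, p1) → 30.9152
Σ area = 840.114

Check V−E+F: 10 − 24 + 16 = 2.

facets=16 area=840.114


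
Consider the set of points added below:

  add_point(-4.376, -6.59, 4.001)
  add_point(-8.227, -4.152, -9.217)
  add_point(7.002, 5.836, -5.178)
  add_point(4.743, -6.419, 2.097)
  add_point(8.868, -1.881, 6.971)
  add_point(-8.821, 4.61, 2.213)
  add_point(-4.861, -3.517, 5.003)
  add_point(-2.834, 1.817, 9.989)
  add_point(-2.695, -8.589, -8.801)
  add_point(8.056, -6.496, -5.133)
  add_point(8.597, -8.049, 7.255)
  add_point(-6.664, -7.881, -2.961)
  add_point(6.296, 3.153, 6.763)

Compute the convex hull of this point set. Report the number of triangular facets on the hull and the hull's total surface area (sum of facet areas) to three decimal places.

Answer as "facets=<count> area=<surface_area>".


Points on the hull: [0, 1, 2, 4, 5, 6, 7, 8, 9, 10, 11, 12] (12 of 13).

Area of each hull facet:
  f1: (p12, p2, p5) → 94.2220
  f2: (p12, p2, p4) → 33.9416
  f3: (p1, p2, p5) → 119.1318
  f4: (p1, p2, p8) → 62.9077
  f5: (p9, p2, p4) → 75.3752
  f6: (p9, p2, p8) → 71.1226
  f7: (p7, p12, p4) → 26.4517
  f8: (p7, p12, p5) → 48.1658
  f9: (p11, p1, p8) → 22.5136
  f10: (p11, p0, p5) → 45.1393
  f11: (p11, p1, p5) → 50.2285
  f12: (p10, p9, p8) → 68.0646
  f13: (p10, p11, p8) → 65.1632
  f14: (p10, p11, p0) → 43.2364
  f15: (p10, p9, p4) → 38.0710
  f16: (p10, p7, p4) → 37.9089
  f17: (p10, p7, p0) → 68.8724
  f18: (p6, p0, p5) → 9.6884
  f19: (p6, p7, p5) → 34.2106
  f20: (p6, p7, p0) → 7.0190
Σ area = 1021.434

Check V−E+F: 12 − 30 + 20 = 2.

facets=20 area=1021.434


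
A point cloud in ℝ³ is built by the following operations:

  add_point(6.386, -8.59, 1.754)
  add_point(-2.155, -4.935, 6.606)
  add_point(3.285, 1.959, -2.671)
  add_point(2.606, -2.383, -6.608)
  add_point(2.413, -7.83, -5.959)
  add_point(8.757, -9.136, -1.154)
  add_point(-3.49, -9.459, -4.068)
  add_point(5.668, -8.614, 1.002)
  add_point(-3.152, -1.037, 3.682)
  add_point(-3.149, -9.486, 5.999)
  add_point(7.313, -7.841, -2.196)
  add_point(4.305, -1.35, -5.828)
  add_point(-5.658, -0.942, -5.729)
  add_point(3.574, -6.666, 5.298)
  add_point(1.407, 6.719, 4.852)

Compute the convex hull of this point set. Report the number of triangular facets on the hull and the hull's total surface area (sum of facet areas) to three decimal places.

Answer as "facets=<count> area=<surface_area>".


13 of the 15 inputs are extreme points: [0, 1, 2, 3, 4, 5, 6, 8, 9, 11, 12, 13, 14].

Triangle areas on the boundary:
  f1: (p6, p9, p12) → 44.1696
  f2: (p6, p9, p5) → 61.1715
  f3: (p8, p14, p12) → 42.8271
  f4: (p8, p9, p12) → 41.1374
  f5: (p13, p14, p5) → 54.8038
  f6: (p2, p14, p5) → 50.4700
  f7: (p2, p11, p5) → 22.3837
  f8: (p2, p14, p12) → 43.8478
  f9: (p2, p11, p12) → 22.6024
  f10: (p4, p6, p5) → 22.2668
  f11: (p4, p11, p5) → 27.1459
  f12: (p4, p6, p12) → 28.5838
  f13: (p1, p8, p14) → 19.6238
  f14: (p1, p8, p9) → 8.9681
  f15: (p1, p13, p14) → 37.6902
  f16: (p1, p13, p9) → 14.3119
  f17: (p0, p9, p5) → 9.8736
  f18: (p0, p13, p5) → 2.3773
  f19: (p0, p13, p9) → 16.1373
  f20: (p3, p11, p12) → 6.7777
  f21: (p3, p4, p12) → 22.9734
  f22: (p3, p4, p11) → 5.1904
Σ area = 605.334

Euler: V−E+F = 13−33+22 = 2.

facets=22 area=605.334


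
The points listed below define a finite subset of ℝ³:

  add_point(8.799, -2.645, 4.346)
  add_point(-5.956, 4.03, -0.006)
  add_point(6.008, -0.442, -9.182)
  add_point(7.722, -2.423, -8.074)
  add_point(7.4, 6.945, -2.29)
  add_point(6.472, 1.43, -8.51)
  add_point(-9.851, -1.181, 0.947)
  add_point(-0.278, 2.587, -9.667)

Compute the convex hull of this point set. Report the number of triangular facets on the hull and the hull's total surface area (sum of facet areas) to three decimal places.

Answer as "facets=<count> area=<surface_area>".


facets=12 area=532.191

Points on the hull: [0, 1, 2, 3, 4, 5, 6, 7] (8 of 8).

Per-facet area ½‖(b−a)×(c−a)‖:
  f1: (p3, p0, p6) → 114.3259
  f2: (p3, p7, p6) → 67.7460
  f3: (p3, p4, p0) → 59.2513
  f4: (p1, p0, p6) → 54.3458
  f5: (p1, p4, p0) → 80.4757
  f6: (p1, p7, p6) → 35.1870
  f7: (p1, p7, p4) → 62.7370
  f8: (p5, p7, p4) → 28.8313
  f9: (p5, p3, p4) → 14.6571
  f10: (p2, p3, p7) → 4.9010
  f11: (p2, p5, p7) → 7.0388
  f12: (p2, p5, p3) → 2.6945
Σ area = 532.191

Euler characteristic 8−18+12 = 2 ✓


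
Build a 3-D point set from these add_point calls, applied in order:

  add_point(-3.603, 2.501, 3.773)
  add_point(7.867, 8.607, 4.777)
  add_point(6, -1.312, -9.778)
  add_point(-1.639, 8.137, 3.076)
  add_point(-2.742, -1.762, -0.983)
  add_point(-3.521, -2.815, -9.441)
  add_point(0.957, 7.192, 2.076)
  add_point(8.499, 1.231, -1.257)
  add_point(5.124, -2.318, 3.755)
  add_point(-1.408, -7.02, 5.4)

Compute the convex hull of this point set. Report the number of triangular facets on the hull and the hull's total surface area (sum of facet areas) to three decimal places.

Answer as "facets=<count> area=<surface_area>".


facets=12 area=613.099

Extreme-point indices: [0, 1, 2, 3, 5, 7, 8, 9] — 8 of 10 on the boundary.

Area of each hull facet:
  f1: (p5, p9, p0) → 69.0054
  f2: (p5, p2, p9) → 74.9522
  f3: (p1, p9, p0) → 62.6173
  f4: (p1, p2, p7) → 27.7364
  f5: (p8, p1, p7) → 33.3195
  f6: (p8, p1, p9) → 31.8672
  f7: (p8, p2, p7) → 29.8003
  f8: (p8, p2, p9) → 53.4056
  f9: (p3, p5, p0) → 41.5375
  f10: (p3, p1, p0) → 27.2486
  f11: (p3, p5, p2) → 79.2964
  f12: (p3, p1, p2) → 82.3123
Σ area = 613.099

Euler: V−E+F = 8−18+12 = 2.


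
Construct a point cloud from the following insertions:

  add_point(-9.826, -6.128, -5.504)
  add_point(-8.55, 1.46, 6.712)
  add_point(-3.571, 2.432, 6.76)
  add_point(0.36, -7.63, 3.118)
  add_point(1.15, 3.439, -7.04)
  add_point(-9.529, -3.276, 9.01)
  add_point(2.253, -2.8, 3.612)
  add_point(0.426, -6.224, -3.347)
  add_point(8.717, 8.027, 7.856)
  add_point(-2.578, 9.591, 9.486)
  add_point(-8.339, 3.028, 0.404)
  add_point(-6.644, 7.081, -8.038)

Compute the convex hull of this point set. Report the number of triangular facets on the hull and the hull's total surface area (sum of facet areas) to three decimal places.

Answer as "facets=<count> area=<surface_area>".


facets=16 area=976.088

Hull vertices (10/12): indices [0, 1, 3, 4, 5, 7, 8, 9, 10, 11].

Facet areas (half cross-product norm):
  f1: (p9, p11, p8) → 104.3955
  f2: (p5, p9, p8) → 79.1960
  f3: (p4, p11, p0) → 58.4392
  f4: (p4, p11, p8) → 69.3771
  f5: (p1, p5, p9) → 20.5911
  f6: (p3, p5, p0) → 77.6660
  f7: (p3, p5, p8) → 112.8363
  f8: (p10, p9, p11) → 56.4636
  f9: (p10, p1, p9) → 33.9775
  f10: (p10, p11, p0) → 52.0791
  f11: (p10, p5, p0) → 58.8661
  f12: (p10, p1, p5) → 13.4430
  f13: (p7, p4, p8) → 89.7988
  f14: (p7, p3, p8) → 60.6357
  f15: (p7, p4, p0) → 54.3175
  f16: (p7, p3, p0) → 34.0059
Σ area = 976.088

Check V−E+F: 10 − 24 + 16 = 2.


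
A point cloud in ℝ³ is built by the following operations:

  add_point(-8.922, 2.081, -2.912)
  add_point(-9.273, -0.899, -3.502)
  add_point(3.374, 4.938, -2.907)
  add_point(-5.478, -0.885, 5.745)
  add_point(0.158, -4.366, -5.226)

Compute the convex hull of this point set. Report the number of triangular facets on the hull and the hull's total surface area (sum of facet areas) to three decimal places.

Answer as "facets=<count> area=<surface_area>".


5 of the 5 inputs are extreme points: [0, 1, 2, 3, 4].

Triangle areas on the boundary:
  f1: (p3, p4, p1) → 49.9803
  f2: (p3, p4, p2) → 61.6915
  f3: (p0, p4, p1) → 15.0612
  f4: (p0, p4, p2) → 54.6017
  f5: (p0, p3, p1) → 14.8970
  f6: (p0, p3, p2) → 59.3385
Σ area = 255.570

Euler characteristic 5−9+6 = 2 ✓

facets=6 area=255.570
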